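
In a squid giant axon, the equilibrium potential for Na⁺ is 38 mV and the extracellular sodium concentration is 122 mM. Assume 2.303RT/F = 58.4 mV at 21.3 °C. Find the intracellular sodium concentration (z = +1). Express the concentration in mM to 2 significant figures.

27 mM

Nernst: E = (58.4/1) · log₁₀([out]/[in]), so log₁₀([out]/[in]) = 38.0 × 1 / 58.4 = 0.6507.
[out]/[in] = 10^(0.6507) = 4.474.
[in] = 122 / 4.474 = 27.27 mM.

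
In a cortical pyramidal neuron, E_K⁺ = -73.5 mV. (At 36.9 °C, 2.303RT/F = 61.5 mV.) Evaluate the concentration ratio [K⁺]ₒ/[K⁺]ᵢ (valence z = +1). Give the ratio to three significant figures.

0.0638

log₁₀([out]/[in]) = E·z/(61.5) = -73.5 × 1 / 61.5 = -1.1951
[out]/[in] = 10^(-1.1951) = 0.06381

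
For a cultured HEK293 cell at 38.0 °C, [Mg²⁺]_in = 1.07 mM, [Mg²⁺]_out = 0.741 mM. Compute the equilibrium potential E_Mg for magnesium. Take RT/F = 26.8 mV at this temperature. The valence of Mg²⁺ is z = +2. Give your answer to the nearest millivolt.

-5 mV

E = (26.8/z) · ln([Mg²⁺]_out/[Mg²⁺]_in) with z = +2.
= (26.8/2) · ln(0.741/1.07) = 13.40 · ln(0.6925)
= 13.40 · (-0.3674) = -4.92 mV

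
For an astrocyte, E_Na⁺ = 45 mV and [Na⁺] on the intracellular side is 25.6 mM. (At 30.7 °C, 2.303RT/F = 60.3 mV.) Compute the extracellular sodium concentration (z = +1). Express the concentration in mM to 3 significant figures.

143 mM

Nernst: E = (60.3/1) · log₁₀([out]/[in]), so log₁₀([out]/[in]) = 45.0 × 1 / 60.3 = 0.7463.
[out]/[in] = 10^(0.7463) = 5.575.
[out] = 5.575 × 25.6 = 142.7 mM.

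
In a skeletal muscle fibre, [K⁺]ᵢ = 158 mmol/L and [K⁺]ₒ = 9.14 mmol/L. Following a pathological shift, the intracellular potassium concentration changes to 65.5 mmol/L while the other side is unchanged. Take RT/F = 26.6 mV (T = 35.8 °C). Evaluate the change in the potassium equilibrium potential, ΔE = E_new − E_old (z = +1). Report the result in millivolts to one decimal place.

23.4 mV

E_old = (26.6/1)·ln(9.14/158) = -75.81 mV
E_new = (26.6/1)·ln(9.14/65.5) = -52.39 mV
ΔE = -52.39 − (-75.81) = 23.42 mV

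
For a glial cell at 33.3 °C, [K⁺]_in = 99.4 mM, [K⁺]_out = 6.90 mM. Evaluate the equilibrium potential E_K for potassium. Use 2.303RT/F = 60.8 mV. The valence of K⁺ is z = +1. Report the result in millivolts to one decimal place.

-70.4 mV

E = (60.8/z) · log₁₀([K⁺]_out/[K⁺]_in) with z = +1.
= (60.8/1) · log₁₀(6.90/99.4) = 60.80 · log₁₀(0.06942)
= 60.80 · (-1.1585) = -70.44 mV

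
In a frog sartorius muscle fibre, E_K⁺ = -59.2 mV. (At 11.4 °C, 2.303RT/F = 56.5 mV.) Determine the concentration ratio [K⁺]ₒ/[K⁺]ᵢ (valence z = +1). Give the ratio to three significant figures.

0.0896

log₁₀([out]/[in]) = E·z/(56.5) = -59.2 × 1 / 56.5 = -1.0478
[out]/[in] = 10^(-1.0478) = 0.08958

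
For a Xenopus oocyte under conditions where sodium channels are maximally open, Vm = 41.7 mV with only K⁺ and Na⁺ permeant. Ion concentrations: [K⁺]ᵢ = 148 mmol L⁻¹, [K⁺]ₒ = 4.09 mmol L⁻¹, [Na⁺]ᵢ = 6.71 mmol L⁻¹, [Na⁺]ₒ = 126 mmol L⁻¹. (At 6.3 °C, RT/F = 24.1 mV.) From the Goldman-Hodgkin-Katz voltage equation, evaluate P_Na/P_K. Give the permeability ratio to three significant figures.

Let α = P_Na/P_K. GHK: Vm = 24.1·ln[(Kₒ + α·Naₒ)/(Kᵢ + α·Naᵢ)].
e^(Vm/24.1) = e^(41.7/24.1) = 5.6423
So 5.6423·(Kᵢ + α·Naᵢ) = Kₒ + α·Naₒ → α = (5.6423·148.0 − 4.09) / (126.0 − 5.6423·6.71)
α = (835.1 − 4.09) / (126.0 − 37.86) = 831/88.14 = 9.428

9.43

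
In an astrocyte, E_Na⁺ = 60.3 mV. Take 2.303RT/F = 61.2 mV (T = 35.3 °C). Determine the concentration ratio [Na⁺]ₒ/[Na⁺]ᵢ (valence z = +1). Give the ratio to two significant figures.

9.7

log₁₀([out]/[in]) = E·z/(61.2) = 60.3 × 1 / 61.2 = 0.9853
[out]/[in] = 10^(0.9853) = 9.667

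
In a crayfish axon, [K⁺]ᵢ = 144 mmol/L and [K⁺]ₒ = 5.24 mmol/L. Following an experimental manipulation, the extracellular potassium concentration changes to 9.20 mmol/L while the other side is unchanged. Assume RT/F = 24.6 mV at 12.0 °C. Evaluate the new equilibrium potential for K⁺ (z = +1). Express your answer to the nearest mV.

-68 mV

After the shift: [K⁺]_out = 9.20, [K⁺]_in = 144 mmol/L.
E_new = (24.6/1)·ln(9.20/144) = 24.60 · (-2.7506) = -67.67 mV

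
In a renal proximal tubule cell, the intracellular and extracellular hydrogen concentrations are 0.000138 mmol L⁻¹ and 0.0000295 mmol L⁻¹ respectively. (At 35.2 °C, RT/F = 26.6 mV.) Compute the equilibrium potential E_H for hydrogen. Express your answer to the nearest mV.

-41 mV

E = (26.6/z) · ln([H⁺]_out/[H⁺]_in) with z = +1.
= (26.6/1) · ln(0.0000295/0.000138) = 26.60 · ln(0.2138)
= 26.60 · (-1.5429) = -41.04 mV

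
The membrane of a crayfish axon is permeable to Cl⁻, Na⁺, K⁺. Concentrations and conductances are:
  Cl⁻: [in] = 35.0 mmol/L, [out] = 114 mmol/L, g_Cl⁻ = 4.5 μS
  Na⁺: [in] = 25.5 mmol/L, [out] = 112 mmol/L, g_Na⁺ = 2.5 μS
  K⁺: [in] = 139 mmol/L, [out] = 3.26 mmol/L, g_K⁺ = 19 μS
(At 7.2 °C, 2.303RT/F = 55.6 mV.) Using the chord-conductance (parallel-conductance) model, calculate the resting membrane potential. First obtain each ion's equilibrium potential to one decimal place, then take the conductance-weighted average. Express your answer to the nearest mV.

E_Cl⁻ = (55.6/-1)·log₁₀(114/35.0) = -28.5 mV
E_Na⁺ = (55.6/1)·log₁₀(112/25.5) = 35.7 mV
E_K⁺ = (55.6/1)·log₁₀(3.26/139) = -90.6 mV
Vm = (Σ gᵢEᵢ)/(Σ gᵢ) = (4.5·-28.5 + 2.5·35.7 + 19·-90.6) / (4.5 + 2.5 + 19)
= -1760.40 / 26 = -67.71 mV

-68 mV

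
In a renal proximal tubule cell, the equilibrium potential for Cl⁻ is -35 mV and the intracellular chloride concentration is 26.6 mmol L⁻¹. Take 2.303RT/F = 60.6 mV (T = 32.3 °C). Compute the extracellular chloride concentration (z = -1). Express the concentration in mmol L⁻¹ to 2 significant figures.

Nernst: E = (60.6/-1) · log₁₀([out]/[in]), so log₁₀([out]/[in]) = -35.0 × -1 / 60.6 = 0.5776.
[out]/[in] = 10^(0.5776) = 3.781.
[out] = 3.781 × 26.6 = 100.6 mmol L⁻¹.

100 mmol L⁻¹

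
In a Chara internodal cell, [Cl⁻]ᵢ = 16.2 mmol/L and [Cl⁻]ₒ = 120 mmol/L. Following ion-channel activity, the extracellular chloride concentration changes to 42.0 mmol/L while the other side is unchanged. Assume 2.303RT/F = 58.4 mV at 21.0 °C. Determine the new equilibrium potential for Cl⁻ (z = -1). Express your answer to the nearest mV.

-24 mV

After the shift: [Cl⁻]_out = 42.0, [Cl⁻]_in = 16.2 mmol/L.
E_new = (58.4/-1)·log₁₀(42.0/16.2) = -58.40 · (0.4137) = -24.16 mV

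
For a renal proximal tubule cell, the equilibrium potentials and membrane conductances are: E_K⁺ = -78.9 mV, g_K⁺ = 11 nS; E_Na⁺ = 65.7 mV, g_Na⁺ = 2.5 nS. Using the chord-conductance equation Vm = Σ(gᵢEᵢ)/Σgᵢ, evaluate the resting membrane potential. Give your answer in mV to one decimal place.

-52.1 mV

Σ gᵢEᵢ = 11·(-78.9) + 2.5·(65.7) = -703.65
Σ gᵢ = 11 + 2.5 = 13.5
Vm = -703.65 / 13.5 = -52.12 mV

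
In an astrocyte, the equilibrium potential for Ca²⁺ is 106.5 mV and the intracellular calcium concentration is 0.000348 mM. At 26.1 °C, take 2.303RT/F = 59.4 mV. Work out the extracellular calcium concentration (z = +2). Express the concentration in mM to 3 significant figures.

Nernst: E = (59.4/2) · log₁₀([out]/[in]), so log₁₀([out]/[in]) = 106.5 × 2 / 59.4 = 3.5859.
[out]/[in] = 10^(3.5859) = 3854.
[out] = 3854 × 0.000348 = 1.341 mM.

1.34 mM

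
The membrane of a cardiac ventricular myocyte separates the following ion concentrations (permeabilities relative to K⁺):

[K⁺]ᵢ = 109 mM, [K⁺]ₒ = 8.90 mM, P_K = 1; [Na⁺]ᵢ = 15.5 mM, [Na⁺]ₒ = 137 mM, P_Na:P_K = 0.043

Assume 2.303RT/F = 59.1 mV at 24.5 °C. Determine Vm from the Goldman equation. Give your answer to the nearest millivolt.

-51 mV

Vm = 59.1 · log₁₀[(Σ P·[cation]ₒ + Σ P·[anion]ᵢ) / (Σ P·[cation]ᵢ + Σ P·[anion]ₒ)]
Numerator = 1×8.90 + 0.043×137 = 14.79
Denominator = 1×109 + 0.043×15.5 = 109.7
Vm = 59.1 · log₁₀(0.13487) = 59.1 × (-0.8701) = -51.42 mV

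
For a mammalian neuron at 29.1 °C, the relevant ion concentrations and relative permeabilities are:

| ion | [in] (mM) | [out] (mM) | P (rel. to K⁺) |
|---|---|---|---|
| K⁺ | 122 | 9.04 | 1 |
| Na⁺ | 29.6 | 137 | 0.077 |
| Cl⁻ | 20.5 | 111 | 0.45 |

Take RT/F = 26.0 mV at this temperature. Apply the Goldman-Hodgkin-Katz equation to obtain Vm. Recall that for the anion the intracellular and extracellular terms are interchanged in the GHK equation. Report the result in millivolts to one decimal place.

-46.8 mV

Vm = 26.0 · ln[(Σ P·[cation]ₒ + Σ P·[anion]ᵢ) / (Σ P·[cation]ᵢ + Σ P·[anion]ₒ)]
Numerator = 1×9.04 + 0.077×137 + 0.45×20.5 = 28.81
Denominator = 1×122 + 0.077×29.6 + 0.45×111 = 174.2
Vm = 26.0 · ln(0.16538) = 26.0 × (-1.7995) = -46.79 mV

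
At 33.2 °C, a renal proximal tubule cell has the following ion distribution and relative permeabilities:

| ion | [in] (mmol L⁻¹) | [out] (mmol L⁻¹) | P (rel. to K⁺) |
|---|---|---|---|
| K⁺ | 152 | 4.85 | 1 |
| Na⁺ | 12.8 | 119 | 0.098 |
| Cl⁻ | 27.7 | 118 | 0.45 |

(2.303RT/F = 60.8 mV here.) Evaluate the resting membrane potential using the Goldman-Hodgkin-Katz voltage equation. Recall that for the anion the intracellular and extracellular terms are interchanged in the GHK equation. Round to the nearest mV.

-52 mV

Vm = 60.8 · log₁₀[(Σ P·[cation]ₒ + Σ P·[anion]ᵢ) / (Σ P·[cation]ᵢ + Σ P·[anion]ₒ)]
Numerator = 1×4.85 + 0.098×119 + 0.45×27.7 = 28.98
Denominator = 1×152 + 0.098×12.8 + 0.45×118 = 206.4
Vm = 60.8 · log₁₀(0.14042) = 60.8 × (-0.8526) = -51.84 mV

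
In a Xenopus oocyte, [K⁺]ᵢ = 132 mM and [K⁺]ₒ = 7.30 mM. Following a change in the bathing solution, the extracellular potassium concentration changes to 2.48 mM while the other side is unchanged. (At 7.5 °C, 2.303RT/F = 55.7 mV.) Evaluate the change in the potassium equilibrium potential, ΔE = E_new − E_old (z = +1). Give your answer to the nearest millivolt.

-26 mV

E_old = (55.7/1)·log₁₀(7.30/132) = -70.03 mV
E_new = (55.7/1)·log₁₀(2.48/132) = -96.15 mV
ΔE = -96.15 − (-70.03) = -26.12 mV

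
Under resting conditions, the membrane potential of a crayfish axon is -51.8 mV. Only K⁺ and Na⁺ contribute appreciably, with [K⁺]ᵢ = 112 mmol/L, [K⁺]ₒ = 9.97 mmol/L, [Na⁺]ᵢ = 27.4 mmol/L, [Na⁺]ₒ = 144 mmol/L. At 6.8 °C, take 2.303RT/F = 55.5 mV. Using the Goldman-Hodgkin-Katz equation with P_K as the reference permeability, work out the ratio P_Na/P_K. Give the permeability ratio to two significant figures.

0.022

Let α = P_Na/P_K. GHK: Vm = 55.5·log₁₀[(Kₒ + α·Naₒ)/(Kᵢ + α·Naᵢ)].
10^(Vm/55.5) = 10^(-51.8/55.5) = 0.11659
So 0.11659·(Kᵢ + α·Naᵢ) = Kₒ + α·Naₒ → α = (0.11659·112.0 − 9.97) / (144.0 − 0.11659·27.4)
α = (13.06 − 9.97) / (144.0 − 3.195) = 3.088/140.8 = 0.02193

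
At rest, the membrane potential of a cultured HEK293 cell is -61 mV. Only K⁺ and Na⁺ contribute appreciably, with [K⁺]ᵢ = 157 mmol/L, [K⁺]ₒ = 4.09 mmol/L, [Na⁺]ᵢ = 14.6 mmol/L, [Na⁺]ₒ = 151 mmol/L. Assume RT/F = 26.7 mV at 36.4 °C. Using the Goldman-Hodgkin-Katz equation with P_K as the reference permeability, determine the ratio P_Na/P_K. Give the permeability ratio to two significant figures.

0.080

Let α = P_Na/P_K. GHK: Vm = 26.7·ln[(Kₒ + α·Naₒ)/(Kᵢ + α·Naᵢ)].
e^(Vm/26.7) = e^(-61.0/26.7) = 0.10181
So 0.10181·(Kᵢ + α·Naᵢ) = Kₒ + α·Naₒ → α = (0.10181·157.0 − 4.09) / (151.0 − 0.10181·14.6)
α = (15.98 − 4.09) / (151.0 − 1.486) = 11.89/149.5 = 0.07955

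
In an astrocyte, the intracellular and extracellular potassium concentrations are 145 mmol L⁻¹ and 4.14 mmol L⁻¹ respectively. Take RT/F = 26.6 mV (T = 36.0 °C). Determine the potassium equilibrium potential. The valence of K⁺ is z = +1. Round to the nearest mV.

-95 mV

E = (26.6/z) · ln([K⁺]_out/[K⁺]_in) with z = +1.
= (26.6/1) · ln(4.14/145) = 26.60 · ln(0.02855)
= 26.60 · (-3.5560) = -94.59 mV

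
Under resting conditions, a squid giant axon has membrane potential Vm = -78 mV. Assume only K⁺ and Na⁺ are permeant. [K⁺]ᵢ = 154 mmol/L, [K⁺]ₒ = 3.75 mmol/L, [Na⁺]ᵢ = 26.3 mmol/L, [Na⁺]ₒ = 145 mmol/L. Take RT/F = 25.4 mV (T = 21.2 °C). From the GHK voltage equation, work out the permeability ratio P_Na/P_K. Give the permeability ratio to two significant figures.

Let α = P_Na/P_K. GHK: Vm = 25.4·ln[(Kₒ + α·Naₒ)/(Kᵢ + α·Naᵢ)].
e^(Vm/25.4) = e^(-78.0/25.4) = 0.046381
So 0.046381·(Kᵢ + α·Naᵢ) = Kₒ + α·Naₒ → α = (0.046381·154.0 − 3.75) / (145.0 − 0.046381·26.3)
α = (7.143 − 3.75) / (145.0 − 1.22) = 3.393/143.8 = 0.0236

0.024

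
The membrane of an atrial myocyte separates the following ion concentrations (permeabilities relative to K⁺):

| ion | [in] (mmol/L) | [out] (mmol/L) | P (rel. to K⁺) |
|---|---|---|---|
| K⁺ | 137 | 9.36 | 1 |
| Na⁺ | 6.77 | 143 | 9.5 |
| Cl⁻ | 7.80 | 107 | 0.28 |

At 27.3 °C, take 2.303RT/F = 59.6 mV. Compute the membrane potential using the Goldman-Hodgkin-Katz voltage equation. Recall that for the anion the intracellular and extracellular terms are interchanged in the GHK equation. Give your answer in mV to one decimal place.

Vm = 59.6 · log₁₀[(Σ P·[cation]ₒ + Σ P·[anion]ᵢ) / (Σ P·[cation]ᵢ + Σ P·[anion]ₒ)]
Numerator = 1×9.36 + 9.5×143 + 0.28×7.80 = 1370
Denominator = 1×137 + 9.5×6.77 + 0.28×107 = 231.3
Vm = 59.6 · log₁₀(5.9239) = 59.6 × (0.7726) = 46.05 mV

46.0 mV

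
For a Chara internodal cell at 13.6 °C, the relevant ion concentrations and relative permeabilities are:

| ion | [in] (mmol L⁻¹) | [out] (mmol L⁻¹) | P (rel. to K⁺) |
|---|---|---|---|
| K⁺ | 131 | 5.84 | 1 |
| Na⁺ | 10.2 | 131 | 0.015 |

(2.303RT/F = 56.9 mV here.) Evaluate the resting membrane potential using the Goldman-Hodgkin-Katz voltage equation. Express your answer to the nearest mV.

-70 mV

Vm = 56.9 · log₁₀[(Σ P·[cation]ₒ + Σ P·[anion]ᵢ) / (Σ P·[cation]ᵢ + Σ P·[anion]ₒ)]
Numerator = 1×5.84 + 0.015×131 = 7.805
Denominator = 1×131 + 0.015×10.2 = 131.2
Vm = 56.9 · log₁₀(0.059511) = 56.9 × (-1.2254) = -69.73 mV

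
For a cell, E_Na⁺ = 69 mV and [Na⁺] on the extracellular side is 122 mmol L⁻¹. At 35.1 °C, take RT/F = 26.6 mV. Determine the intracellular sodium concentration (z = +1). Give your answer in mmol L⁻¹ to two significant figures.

9.1 mmol L⁻¹

Nernst: E = (26.6/1) · ln([out]/[in]), so ln([out]/[in]) = 69.0 × 1 / 26.6 = 2.5940.
[out]/[in] = e^(2.5940) = 13.38.
[in] = 122 / 13.38 = 9.116 mmol L⁻¹.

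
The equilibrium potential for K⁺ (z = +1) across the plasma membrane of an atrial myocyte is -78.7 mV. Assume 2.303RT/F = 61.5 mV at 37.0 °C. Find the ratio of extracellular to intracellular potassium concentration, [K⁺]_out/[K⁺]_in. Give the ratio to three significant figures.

0.0525

log₁₀([out]/[in]) = E·z/(61.5) = -78.7 × 1 / 61.5 = -1.2797
[out]/[in] = 10^(-1.2797) = 0.05252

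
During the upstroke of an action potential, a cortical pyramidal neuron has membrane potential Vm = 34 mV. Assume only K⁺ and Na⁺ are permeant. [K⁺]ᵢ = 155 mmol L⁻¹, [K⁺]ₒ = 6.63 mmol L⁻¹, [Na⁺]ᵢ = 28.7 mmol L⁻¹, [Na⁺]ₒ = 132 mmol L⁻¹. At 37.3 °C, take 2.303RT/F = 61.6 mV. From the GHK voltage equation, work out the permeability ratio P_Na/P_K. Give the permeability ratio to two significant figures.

18

Let α = P_Na/P_K. GHK: Vm = 61.6·log₁₀[(Kₒ + α·Naₒ)/(Kᵢ + α·Naᵢ)].
10^(Vm/61.6) = 10^(34.0/61.6) = 3.5641
So 3.5641·(Kᵢ + α·Naᵢ) = Kₒ + α·Naₒ → α = (3.5641·155.0 − 6.63) / (132.0 − 3.5641·28.7)
α = (552.4 − 6.63) / (132.0 − 102.3) = 545.8/29.71 = 18.37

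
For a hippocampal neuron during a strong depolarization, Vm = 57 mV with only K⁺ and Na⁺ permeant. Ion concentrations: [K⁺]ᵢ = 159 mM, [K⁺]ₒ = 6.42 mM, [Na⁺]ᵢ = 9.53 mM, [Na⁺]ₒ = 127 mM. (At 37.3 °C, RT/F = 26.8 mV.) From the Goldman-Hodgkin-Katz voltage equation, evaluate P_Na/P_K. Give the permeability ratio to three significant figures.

28.2

Let α = P_Na/P_K. GHK: Vm = 26.8·ln[(Kₒ + α·Naₒ)/(Kᵢ + α·Naᵢ)].
e^(Vm/26.8) = e^(57.0/26.8) = 8.3885
So 8.3885·(Kᵢ + α·Naᵢ) = Kₒ + α·Naₒ → α = (8.3885·159.0 − 6.42) / (127.0 − 8.3885·9.53)
α = (1334 − 6.42) / (127.0 − 79.94) = 1327/47.06 = 28.21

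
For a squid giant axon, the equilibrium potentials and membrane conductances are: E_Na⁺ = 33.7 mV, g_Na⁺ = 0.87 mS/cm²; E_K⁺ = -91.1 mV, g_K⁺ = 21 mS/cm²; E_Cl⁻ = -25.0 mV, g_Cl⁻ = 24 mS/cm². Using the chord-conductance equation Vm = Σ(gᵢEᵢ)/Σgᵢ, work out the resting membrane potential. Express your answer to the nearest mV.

-54 mV

Σ gᵢEᵢ = 0.87·(33.7) + 21·(-91.1) + 24·(-25.0) = -2483.78
Σ gᵢ = 0.87 + 21 + 24 = 45.87
Vm = -2483.78 / 45.87 = -54.15 mV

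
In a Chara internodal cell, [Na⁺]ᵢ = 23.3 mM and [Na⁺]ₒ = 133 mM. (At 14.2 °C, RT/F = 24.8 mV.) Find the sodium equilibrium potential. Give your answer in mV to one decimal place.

43.2 mV

E = (24.8/z) · ln([Na⁺]_out/[Na⁺]_in) with z = +1.
= (24.8/1) · ln(133/23.3) = 24.80 · ln(5.708)
= 24.80 · (1.7419) = 43.20 mV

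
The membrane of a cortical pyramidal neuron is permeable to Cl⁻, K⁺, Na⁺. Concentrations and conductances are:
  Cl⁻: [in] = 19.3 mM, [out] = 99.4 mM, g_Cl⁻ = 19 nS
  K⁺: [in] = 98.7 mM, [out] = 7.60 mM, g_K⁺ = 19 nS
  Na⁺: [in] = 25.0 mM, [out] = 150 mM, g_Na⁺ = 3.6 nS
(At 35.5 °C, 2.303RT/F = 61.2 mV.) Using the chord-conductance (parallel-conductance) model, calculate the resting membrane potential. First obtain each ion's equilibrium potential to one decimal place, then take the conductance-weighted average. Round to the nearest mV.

-47 mV

E_Cl⁻ = (61.2/-1)·log₁₀(99.4/19.3) = -43.6 mV
E_K⁺ = (61.2/1)·log₁₀(7.60/98.7) = -68.1 mV
E_Na⁺ = (61.2/1)·log₁₀(150/25.0) = 47.6 mV
Vm = (Σ gᵢEᵢ)/(Σ gᵢ) = (19·-43.6 + 19·-68.1 + 3.6·47.6) / (19 + 19 + 3.6)
= -1950.94 / 41.6 = -46.90 mV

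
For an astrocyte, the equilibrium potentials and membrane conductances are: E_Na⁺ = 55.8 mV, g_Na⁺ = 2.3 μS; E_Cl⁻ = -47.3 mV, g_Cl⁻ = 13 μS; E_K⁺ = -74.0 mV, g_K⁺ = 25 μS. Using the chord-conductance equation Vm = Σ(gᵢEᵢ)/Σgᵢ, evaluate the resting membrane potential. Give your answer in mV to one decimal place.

-58.0 mV

Σ gᵢEᵢ = 2.3·(55.8) + 13·(-47.3) + 25·(-74.0) = -2336.56
Σ gᵢ = 2.3 + 13 + 25 = 40.3
Vm = -2336.56 / 40.3 = -57.98 mV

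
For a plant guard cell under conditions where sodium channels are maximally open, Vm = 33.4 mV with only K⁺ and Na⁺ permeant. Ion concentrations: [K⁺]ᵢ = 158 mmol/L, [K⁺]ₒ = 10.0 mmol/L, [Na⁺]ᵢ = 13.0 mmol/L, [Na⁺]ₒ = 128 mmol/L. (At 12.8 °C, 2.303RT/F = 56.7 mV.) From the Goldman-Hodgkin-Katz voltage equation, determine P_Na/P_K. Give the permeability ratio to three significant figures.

Let α = P_Na/P_K. GHK: Vm = 56.7·log₁₀[(Kₒ + α·Naₒ)/(Kᵢ + α·Naᵢ)].
10^(Vm/56.7) = 10^(33.4/56.7) = 3.8821
So 3.8821·(Kᵢ + α·Naᵢ) = Kₒ + α·Naₒ → α = (3.8821·158.0 − 10.0) / (128.0 − 3.8821·13.0)
α = (613.4 − 10.0) / (128.0 − 50.47) = 603.4/77.53 = 7.782

7.78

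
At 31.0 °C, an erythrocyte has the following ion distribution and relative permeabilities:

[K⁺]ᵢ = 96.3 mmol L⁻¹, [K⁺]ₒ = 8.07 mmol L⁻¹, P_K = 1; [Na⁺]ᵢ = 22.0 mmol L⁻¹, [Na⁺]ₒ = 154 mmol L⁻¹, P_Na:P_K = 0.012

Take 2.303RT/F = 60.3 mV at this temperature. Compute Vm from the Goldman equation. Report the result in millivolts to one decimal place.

-59.6 mV

Vm = 60.3 · log₁₀[(Σ P·[cation]ₒ + Σ P·[anion]ᵢ) / (Σ P·[cation]ᵢ + Σ P·[anion]ₒ)]
Numerator = 1×8.07 + 0.012×154 = 9.918
Denominator = 1×96.3 + 0.012×22.0 = 96.56
Vm = 60.3 · log₁₀(0.10271) = 60.3 × (-0.9884) = -59.60 mV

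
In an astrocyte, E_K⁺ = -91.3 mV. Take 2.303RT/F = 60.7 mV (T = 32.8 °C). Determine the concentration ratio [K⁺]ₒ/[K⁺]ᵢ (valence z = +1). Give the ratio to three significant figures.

0.0313

log₁₀([out]/[in]) = E·z/(60.7) = -91.3 × 1 / 60.7 = -1.5041
[out]/[in] = 10^(-1.5041) = 0.03132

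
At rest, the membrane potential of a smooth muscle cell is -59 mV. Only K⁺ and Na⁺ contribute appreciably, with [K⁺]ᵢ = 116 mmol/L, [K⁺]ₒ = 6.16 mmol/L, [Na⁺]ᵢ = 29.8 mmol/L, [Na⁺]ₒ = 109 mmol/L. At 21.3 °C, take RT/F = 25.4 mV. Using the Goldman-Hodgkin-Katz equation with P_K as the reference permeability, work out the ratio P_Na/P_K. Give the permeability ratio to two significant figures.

0.049

Let α = P_Na/P_K. GHK: Vm = 25.4·ln[(Kₒ + α·Naₒ)/(Kᵢ + α·Naᵢ)].
e^(Vm/25.4) = e^(-59.0/25.4) = 0.097995
So 0.097995·(Kᵢ + α·Naᵢ) = Kₒ + α·Naₒ → α = (0.097995·116.0 − 6.16) / (109.0 − 0.097995·29.8)
α = (11.37 − 6.16) / (109.0 − 2.92) = 5.207/106.1 = 0.04909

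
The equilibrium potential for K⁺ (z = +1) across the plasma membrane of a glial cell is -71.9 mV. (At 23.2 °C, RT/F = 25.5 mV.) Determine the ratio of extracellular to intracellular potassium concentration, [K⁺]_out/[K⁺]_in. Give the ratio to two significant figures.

0.060

ln([out]/[in]) = E·z/(25.5) = -71.9 × 1 / 25.5 = -2.8196
[out]/[in] = e^(-2.8196) = 0.05963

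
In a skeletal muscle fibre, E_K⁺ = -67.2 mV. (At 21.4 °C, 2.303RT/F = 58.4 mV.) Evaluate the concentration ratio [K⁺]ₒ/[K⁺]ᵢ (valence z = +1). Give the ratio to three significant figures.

0.0707

log₁₀([out]/[in]) = E·z/(58.4) = -67.2 × 1 / 58.4 = -1.1507
[out]/[in] = 10^(-1.1507) = 0.07068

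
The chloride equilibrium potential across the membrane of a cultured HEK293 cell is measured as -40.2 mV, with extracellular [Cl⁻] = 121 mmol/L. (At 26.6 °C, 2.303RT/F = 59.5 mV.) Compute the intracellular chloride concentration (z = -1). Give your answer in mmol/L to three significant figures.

Nernst: E = (59.5/-1) · log₁₀([out]/[in]), so log₁₀([out]/[in]) = -40.2 × -1 / 59.5 = 0.6756.
[out]/[in] = 10^(0.6756) = 4.738.
[in] = 121 / 4.738 = 25.54 mmol/L.

25.5 mmol/L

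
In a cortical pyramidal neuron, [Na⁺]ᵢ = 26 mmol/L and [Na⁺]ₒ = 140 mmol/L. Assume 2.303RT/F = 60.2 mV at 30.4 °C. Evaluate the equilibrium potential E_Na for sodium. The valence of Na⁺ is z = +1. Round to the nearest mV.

44 mV

E = (60.2/z) · log₁₀([Na⁺]_out/[Na⁺]_in) with z = +1.
= (60.2/1) · log₁₀(140/26) = 60.20 · log₁₀(5.385)
= 60.20 · (0.7312) = 44.02 mV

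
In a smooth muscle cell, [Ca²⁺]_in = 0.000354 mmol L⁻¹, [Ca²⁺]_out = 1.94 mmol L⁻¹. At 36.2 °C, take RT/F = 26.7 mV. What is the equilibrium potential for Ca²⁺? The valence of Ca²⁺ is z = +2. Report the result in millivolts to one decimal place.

E = (26.7/z) · ln([Ca²⁺]_out/[Ca²⁺]_in) with z = +2.
= (26.7/2) · ln(1.94/0.000354) = 13.35 · ln(5480)
= 13.35 · (8.6089) = 114.93 mV

114.9 mV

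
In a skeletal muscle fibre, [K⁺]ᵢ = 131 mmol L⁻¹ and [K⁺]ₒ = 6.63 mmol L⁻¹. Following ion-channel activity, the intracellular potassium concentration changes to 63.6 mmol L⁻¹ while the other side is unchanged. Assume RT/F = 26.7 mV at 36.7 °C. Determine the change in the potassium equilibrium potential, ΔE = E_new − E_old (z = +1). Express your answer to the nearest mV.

E_old = (26.7/1)·ln(6.63/131) = -79.66 mV
E_new = (26.7/1)·ln(6.63/63.6) = -60.37 mV
ΔE = -60.37 − (-79.66) = 19.29 mV

19 mV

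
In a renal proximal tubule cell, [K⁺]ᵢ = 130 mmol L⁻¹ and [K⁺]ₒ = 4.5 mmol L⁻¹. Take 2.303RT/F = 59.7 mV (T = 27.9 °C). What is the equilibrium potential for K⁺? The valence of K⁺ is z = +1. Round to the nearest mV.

E = (59.7/z) · log₁₀([K⁺]_out/[K⁺]_in) with z = +1.
= (59.7/1) · log₁₀(4.5/130) = 59.70 · log₁₀(0.03462)
= 59.70 · (-1.4607) = -87.21 mV

-87 mV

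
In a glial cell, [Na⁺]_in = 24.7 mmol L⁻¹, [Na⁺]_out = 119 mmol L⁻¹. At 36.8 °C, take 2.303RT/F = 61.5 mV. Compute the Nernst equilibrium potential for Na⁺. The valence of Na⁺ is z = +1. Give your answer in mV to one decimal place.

42.0 mV

E = (61.5/z) · log₁₀([Na⁺]_out/[Na⁺]_in) with z = +1.
= (61.5/1) · log₁₀(119/24.7) = 61.50 · log₁₀(4.818)
= 61.50 · (0.6829) = 42.00 mV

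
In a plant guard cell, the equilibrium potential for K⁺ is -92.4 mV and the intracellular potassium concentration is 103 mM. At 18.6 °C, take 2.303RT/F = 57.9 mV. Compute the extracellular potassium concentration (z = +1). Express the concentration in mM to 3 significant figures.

2.61 mM

Nernst: E = (57.9/1) · log₁₀([out]/[in]), so log₁₀([out]/[in]) = -92.4 × 1 / 57.9 = -1.5959.
[out]/[in] = 10^(-1.5959) = 0.02536.
[out] = 0.02536 × 103 = 2.612 mM.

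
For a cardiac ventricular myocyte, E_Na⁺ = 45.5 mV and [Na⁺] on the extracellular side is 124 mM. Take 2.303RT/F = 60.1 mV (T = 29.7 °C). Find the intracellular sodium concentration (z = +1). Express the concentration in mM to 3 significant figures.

21.7 mM

Nernst: E = (60.1/1) · log₁₀([out]/[in]), so log₁₀([out]/[in]) = 45.5 × 1 / 60.1 = 0.7571.
[out]/[in] = 10^(0.7571) = 5.716.
[in] = 124 / 5.716 = 21.69 mM.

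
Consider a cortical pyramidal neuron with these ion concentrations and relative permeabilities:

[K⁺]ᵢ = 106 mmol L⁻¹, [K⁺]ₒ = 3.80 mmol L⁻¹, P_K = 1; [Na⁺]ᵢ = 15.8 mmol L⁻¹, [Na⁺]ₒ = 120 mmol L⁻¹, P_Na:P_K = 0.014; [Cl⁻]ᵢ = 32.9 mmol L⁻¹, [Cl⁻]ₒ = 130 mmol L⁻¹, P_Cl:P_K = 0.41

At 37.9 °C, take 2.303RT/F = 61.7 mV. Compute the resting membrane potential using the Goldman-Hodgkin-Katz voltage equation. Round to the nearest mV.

-57 mV

Vm = 61.7 · log₁₀[(Σ P·[cation]ₒ + Σ P·[anion]ᵢ) / (Σ P·[cation]ᵢ + Σ P·[anion]ₒ)]
Numerator = 1×3.80 + 0.014×120 + 0.41×32.9 = 18.97
Denominator = 1×106 + 0.014×15.8 + 0.41×130 = 159.5
Vm = 61.7 · log₁₀(0.11891) = 61.7 × (-0.9248) = -57.06 mV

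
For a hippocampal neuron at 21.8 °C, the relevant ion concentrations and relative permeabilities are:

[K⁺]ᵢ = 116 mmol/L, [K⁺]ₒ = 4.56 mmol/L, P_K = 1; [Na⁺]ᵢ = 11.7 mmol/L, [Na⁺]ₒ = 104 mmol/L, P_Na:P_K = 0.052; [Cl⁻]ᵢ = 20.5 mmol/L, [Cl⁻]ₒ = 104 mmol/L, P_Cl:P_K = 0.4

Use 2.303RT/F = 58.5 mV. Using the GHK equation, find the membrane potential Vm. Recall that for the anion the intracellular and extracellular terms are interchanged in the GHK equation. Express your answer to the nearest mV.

Vm = 58.5 · log₁₀[(Σ P·[cation]ₒ + Σ P·[anion]ᵢ) / (Σ P·[cation]ᵢ + Σ P·[anion]ₒ)]
Numerator = 1×4.56 + 0.052×104 + 0.4×20.5 = 18.17
Denominator = 1×116 + 0.052×11.7 + 0.4×104 = 158.2
Vm = 58.5 · log₁₀(0.11484) = 58.5 × (-0.9399) = -54.99 mV

-55 mV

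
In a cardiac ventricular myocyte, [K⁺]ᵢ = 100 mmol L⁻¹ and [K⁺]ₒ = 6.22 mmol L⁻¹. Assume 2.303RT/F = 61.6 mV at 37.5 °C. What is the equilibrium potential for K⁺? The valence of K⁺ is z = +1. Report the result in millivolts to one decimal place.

E = (61.6/z) · log₁₀([K⁺]_out/[K⁺]_in) with z = +1.
= (61.6/1) · log₁₀(6.22/100) = 61.60 · log₁₀(0.0622)
= 61.60 · (-1.2062) = -74.30 mV

-74.3 mV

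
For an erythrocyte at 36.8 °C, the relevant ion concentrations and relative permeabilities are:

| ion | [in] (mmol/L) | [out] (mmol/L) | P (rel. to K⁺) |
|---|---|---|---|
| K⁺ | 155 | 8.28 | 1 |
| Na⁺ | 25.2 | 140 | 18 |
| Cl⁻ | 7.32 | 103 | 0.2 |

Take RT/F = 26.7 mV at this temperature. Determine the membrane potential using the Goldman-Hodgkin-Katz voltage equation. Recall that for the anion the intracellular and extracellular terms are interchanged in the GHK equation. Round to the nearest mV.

Vm = 26.7 · ln[(Σ P·[cation]ₒ + Σ P·[anion]ᵢ) / (Σ P·[cation]ᵢ + Σ P·[anion]ₒ)]
Numerator = 1×8.28 + 18×140 + 0.2×7.32 = 2530
Denominator = 1×155 + 18×25.2 + 0.2×103 = 629.2
Vm = 26.7 · ln(4.0206) = 26.7 × (1.3914) = 37.15 mV

37 mV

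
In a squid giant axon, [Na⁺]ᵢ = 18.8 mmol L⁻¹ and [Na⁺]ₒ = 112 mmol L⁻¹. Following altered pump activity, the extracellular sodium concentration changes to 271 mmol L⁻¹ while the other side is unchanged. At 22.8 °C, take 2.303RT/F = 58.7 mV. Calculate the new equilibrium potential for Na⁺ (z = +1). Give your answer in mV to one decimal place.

68.0 mV

After the shift: [Na⁺]_out = 271, [Na⁺]_in = 18.8 mmol L⁻¹.
E_new = (58.7/1)·log₁₀(271/18.8) = 58.70 · (1.1588) = 68.02 mV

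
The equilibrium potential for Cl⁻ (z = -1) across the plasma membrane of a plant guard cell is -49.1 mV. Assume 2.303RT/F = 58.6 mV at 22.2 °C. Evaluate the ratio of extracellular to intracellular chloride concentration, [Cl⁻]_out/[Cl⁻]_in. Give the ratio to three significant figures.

6.88

log₁₀([out]/[in]) = E·z/(58.6) = -49.1 × -1 / 58.6 = 0.8379
[out]/[in] = 10^(0.8379) = 6.885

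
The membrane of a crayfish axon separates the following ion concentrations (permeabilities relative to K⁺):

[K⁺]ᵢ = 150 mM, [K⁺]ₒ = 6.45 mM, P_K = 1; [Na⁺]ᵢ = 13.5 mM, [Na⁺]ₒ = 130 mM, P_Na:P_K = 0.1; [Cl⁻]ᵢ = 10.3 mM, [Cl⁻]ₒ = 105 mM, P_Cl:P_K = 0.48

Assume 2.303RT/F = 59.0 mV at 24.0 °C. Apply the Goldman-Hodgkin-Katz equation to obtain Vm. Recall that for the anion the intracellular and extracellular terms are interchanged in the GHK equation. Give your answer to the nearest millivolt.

Vm = 59.0 · log₁₀[(Σ P·[cation]ₒ + Σ P·[anion]ᵢ) / (Σ P·[cation]ᵢ + Σ P·[anion]ₒ)]
Numerator = 1×6.45 + 0.1×130 + 0.48×10.3 = 24.39
Denominator = 1×150 + 0.1×13.5 + 0.48×105 = 201.8
Vm = 59.0 · log₁₀(0.12091) = 59.0 × (-0.9175) = -54.13 mV

-54 mV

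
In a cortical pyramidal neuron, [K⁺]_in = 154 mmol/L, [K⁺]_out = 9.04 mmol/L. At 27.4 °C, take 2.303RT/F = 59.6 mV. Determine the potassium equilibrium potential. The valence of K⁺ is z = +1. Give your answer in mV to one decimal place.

-73.4 mV

E = (59.6/z) · log₁₀([K⁺]_out/[K⁺]_in) with z = +1.
= (59.6/1) · log₁₀(9.04/154) = 59.60 · log₁₀(0.0587)
= 59.60 · (-1.2314) = -73.39 mV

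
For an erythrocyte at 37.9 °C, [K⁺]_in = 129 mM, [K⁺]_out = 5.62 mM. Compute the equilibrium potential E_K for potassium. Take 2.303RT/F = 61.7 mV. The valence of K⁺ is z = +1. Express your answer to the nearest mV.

-84 mV

E = (61.7/z) · log₁₀([K⁺]_out/[K⁺]_in) with z = +1.
= (61.7/1) · log₁₀(5.62/129) = 61.70 · log₁₀(0.04357)
= 61.70 · (-1.3609) = -83.96 mV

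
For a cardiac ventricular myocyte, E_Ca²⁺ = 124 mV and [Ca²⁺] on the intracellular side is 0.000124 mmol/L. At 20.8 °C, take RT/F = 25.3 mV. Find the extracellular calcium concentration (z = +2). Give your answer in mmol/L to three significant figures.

2.24 mmol/L

Nernst: E = (25.3/2) · ln([out]/[in]), so ln([out]/[in]) = 124.0 × 2 / 25.3 = 9.8024.
[out]/[in] = e^(9.8024) = 1.808e+04.
[out] = 1.808e+04 × 0.000124 = 2.241 mmol/L.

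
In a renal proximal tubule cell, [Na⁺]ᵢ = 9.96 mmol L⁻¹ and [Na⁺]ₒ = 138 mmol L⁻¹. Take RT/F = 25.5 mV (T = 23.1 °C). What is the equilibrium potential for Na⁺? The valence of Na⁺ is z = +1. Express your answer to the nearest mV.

E = (25.5/z) · ln([Na⁺]_out/[Na⁺]_in) with z = +1.
= (25.5/1) · ln(138/9.96) = 25.50 · ln(13.86)
= 25.50 · (2.6287) = 67.03 mV

67 mV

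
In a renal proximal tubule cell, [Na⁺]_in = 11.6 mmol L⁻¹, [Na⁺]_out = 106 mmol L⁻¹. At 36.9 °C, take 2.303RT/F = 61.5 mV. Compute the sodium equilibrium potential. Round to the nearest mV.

E = (61.5/z) · log₁₀([Na⁺]_out/[Na⁺]_in) with z = +1.
= (61.5/1) · log₁₀(106/11.6) = 61.50 · log₁₀(9.138)
= 61.50 · (0.9608) = 59.09 mV

59 mV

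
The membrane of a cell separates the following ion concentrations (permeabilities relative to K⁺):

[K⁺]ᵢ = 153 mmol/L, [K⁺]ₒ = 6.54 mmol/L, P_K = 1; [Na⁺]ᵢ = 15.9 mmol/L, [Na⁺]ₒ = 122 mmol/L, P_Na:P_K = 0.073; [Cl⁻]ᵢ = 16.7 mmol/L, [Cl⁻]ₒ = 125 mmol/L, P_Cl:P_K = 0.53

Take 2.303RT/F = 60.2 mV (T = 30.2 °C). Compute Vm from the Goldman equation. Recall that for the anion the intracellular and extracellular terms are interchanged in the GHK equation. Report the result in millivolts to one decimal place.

Vm = 60.2 · log₁₀[(Σ P·[cation]ₒ + Σ P·[anion]ᵢ) / (Σ P·[cation]ᵢ + Σ P·[anion]ₒ)]
Numerator = 1×6.54 + 0.073×122 + 0.53×16.7 = 24.3
Denominator = 1×153 + 0.073×15.9 + 0.53×125 = 220.4
Vm = 60.2 · log₁₀(0.11024) = 60.2 × (-0.9577) = -57.65 mV

-57.7 mV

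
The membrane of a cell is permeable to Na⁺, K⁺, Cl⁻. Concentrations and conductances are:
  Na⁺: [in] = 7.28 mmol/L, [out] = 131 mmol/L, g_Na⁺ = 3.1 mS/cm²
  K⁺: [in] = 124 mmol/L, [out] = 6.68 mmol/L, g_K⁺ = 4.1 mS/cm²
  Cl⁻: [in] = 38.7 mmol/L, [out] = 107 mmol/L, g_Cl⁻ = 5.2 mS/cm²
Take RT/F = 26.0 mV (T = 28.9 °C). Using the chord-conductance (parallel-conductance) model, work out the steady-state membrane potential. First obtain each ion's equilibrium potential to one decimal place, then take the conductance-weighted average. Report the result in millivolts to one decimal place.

-17.4 mV

E_Na⁺ = (26.0/1)·ln(131/7.28) = 75.1 mV
E_K⁺ = (26.0/1)·ln(6.68/124) = -76.0 mV
E_Cl⁻ = (26.0/-1)·ln(107/38.7) = -26.4 mV
Vm = (Σ gᵢEᵢ)/(Σ gᵢ) = (3.1·75.1 + 4.1·-76.0 + 5.2·-26.4) / (3.1 + 4.1 + 5.2)
= -216.07 / 12.4 = -17.42 mV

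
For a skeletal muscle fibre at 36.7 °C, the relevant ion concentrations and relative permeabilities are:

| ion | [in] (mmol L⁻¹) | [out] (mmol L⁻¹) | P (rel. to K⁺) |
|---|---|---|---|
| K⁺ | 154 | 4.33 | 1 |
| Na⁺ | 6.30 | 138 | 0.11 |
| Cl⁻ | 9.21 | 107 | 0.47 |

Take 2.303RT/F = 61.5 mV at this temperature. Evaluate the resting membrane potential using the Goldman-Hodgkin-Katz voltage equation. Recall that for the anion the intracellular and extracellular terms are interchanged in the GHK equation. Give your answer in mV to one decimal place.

-57.5 mV

Vm = 61.5 · log₁₀[(Σ P·[cation]ₒ + Σ P·[anion]ᵢ) / (Σ P·[cation]ᵢ + Σ P·[anion]ₒ)]
Numerator = 1×4.33 + 0.11×138 + 0.47×9.21 = 23.84
Denominator = 1×154 + 0.11×6.30 + 0.47×107 = 205
Vm = 61.5 · log₁₀(0.1163) = 61.5 × (-0.9344) = -57.47 mV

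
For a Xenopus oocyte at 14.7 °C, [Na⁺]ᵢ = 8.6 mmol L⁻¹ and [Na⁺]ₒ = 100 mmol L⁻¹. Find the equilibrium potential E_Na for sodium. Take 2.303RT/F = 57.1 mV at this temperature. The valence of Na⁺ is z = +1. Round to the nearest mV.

E = (57.1/z) · log₁₀([Na⁺]_out/[Na⁺]_in) with z = +1.
= (57.1/1) · log₁₀(100/8.6) = 57.10 · log₁₀(11.63)
= 57.10 · (1.0655) = 60.84 mV

61 mV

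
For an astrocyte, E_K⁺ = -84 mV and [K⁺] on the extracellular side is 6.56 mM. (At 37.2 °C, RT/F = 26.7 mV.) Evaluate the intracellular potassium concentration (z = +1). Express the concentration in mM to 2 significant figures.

Nernst: E = (26.7/1) · ln([out]/[in]), so ln([out]/[in]) = -84.0 × 1 / 26.7 = -3.1461.
[out]/[in] = e^(-3.1461) = 0.04302.
[in] = 6.56 / 0.04302 = 152.5 mM.

150 mM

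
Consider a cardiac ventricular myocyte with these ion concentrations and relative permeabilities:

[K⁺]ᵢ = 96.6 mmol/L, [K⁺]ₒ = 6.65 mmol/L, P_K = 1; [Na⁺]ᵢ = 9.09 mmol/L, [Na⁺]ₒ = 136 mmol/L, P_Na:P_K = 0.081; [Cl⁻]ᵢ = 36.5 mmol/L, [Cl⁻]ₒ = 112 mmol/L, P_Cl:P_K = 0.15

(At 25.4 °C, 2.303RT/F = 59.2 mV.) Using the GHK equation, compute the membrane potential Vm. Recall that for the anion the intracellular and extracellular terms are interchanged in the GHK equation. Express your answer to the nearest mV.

-41 mV

Vm = 59.2 · log₁₀[(Σ P·[cation]ₒ + Σ P·[anion]ᵢ) / (Σ P·[cation]ᵢ + Σ P·[anion]ₒ)]
Numerator = 1×6.65 + 0.081×136 + 0.15×36.5 = 23.14
Denominator = 1×96.6 + 0.081×9.09 + 0.15×112 = 114.1
Vm = 59.2 · log₁₀(0.20275) = 59.2 × (-0.6930) = -41.03 mV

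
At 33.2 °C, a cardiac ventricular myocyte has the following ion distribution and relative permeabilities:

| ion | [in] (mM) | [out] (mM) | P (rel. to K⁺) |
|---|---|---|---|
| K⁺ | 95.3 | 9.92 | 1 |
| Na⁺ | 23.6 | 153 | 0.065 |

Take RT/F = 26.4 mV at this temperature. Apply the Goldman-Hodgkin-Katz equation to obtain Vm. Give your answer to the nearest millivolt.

-42 mV

Vm = 26.4 · ln[(Σ P·[cation]ₒ + Σ P·[anion]ᵢ) / (Σ P·[cation]ᵢ + Σ P·[anion]ₒ)]
Numerator = 1×9.92 + 0.065×153 = 19.87
Denominator = 1×95.3 + 0.065×23.6 = 96.83
Vm = 26.4 · ln(0.20514) = 26.4 × (-1.5840) = -41.82 mV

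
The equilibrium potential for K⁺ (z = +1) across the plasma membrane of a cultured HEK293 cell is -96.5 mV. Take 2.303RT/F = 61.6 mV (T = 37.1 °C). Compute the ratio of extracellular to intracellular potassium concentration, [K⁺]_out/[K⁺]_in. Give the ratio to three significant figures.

log₁₀([out]/[in]) = E·z/(61.6) = -96.5 × 1 / 61.6 = -1.5666
[out]/[in] = 10^(-1.5666) = 0.02713

0.0271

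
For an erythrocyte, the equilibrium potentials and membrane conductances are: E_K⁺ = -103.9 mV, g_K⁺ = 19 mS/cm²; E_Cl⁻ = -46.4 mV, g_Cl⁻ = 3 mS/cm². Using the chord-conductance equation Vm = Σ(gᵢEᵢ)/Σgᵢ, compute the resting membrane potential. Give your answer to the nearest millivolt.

Σ gᵢEᵢ = 19·(-103.9) + 3·(-46.4) = -2113.30
Σ gᵢ = 19 + 3 = 22
Vm = -2113.30 / 22 = -96.06 mV

-96 mV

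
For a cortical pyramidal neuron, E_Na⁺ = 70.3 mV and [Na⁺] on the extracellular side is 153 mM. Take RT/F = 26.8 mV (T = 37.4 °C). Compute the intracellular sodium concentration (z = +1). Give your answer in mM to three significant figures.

Nernst: E = (26.8/1) · ln([out]/[in]), so ln([out]/[in]) = 70.3 × 1 / 26.8 = 2.6231.
[out]/[in] = e^(2.6231) = 13.78.
[in] = 153 / 13.78 = 11.1 mM.

11.1 mM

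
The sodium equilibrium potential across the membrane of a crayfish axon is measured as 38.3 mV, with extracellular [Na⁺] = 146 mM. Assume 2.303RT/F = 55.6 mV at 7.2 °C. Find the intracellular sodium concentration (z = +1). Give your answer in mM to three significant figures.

29.9 mM

Nernst: E = (55.6/1) · log₁₀([out]/[in]), so log₁₀([out]/[in]) = 38.3 × 1 / 55.6 = 0.6888.
[out]/[in] = 10^(0.6888) = 4.885.
[in] = 146 / 4.885 = 29.89 mM.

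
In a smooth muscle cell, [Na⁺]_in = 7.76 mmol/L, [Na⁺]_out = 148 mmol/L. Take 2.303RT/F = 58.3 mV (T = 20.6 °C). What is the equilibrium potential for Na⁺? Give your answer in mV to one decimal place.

E = (58.3/z) · log₁₀([Na⁺]_out/[Na⁺]_in) with z = +1.
= (58.3/1) · log₁₀(148/7.76) = 58.30 · log₁₀(19.07)
= 58.30 · (1.2804) = 74.65 mV

74.6 mV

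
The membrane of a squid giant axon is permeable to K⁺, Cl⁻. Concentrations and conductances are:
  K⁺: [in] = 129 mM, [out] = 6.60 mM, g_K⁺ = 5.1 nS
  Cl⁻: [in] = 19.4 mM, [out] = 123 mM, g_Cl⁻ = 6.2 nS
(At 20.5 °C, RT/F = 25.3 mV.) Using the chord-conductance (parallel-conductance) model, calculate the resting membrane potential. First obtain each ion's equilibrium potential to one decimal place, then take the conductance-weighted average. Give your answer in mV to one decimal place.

E_K⁺ = (25.3/1)·ln(6.60/129) = -75.2 mV
E_Cl⁻ = (25.3/-1)·ln(123/19.4) = -46.7 mV
Vm = (Σ gᵢEᵢ)/(Σ gᵢ) = (5.1·-75.2 + 6.2·-46.7) / (5.1 + 6.2)
= -673.06 / 11.3 = -59.56 mV

-59.6 mV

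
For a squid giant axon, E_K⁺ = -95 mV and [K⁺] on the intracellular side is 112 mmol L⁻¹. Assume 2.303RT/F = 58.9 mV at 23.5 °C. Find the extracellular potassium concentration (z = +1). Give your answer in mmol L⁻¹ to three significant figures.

2.73 mmol L⁻¹

Nernst: E = (58.9/1) · log₁₀([out]/[in]), so log₁₀([out]/[in]) = -95.0 × 1 / 58.9 = -1.6129.
[out]/[in] = 10^(-1.6129) = 0.02438.
[out] = 0.02438 × 112 = 2.731 mmol L⁻¹.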